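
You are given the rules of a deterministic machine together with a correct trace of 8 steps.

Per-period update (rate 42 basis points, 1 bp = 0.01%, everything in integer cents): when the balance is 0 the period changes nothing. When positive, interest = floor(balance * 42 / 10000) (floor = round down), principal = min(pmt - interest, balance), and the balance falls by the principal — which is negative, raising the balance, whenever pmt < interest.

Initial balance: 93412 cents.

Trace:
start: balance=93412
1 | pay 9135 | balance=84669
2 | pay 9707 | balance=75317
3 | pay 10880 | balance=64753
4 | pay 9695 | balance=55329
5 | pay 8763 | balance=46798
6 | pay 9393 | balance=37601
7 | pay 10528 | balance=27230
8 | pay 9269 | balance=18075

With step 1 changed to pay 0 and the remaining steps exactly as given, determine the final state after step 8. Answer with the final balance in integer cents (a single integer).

(re-executing from step 1 with the substitution; state before step 1: balance=93412)
1 | pay 0 | balance=93804
2 | pay 9707 | balance=84490
3 | pay 10880 | balance=73964
4 | pay 9695 | balance=64579
5 | pay 8763 | balance=56087
6 | pay 9393 | balance=46929
7 | pay 10528 | balance=36598
8 | pay 9269 | balance=27482

27482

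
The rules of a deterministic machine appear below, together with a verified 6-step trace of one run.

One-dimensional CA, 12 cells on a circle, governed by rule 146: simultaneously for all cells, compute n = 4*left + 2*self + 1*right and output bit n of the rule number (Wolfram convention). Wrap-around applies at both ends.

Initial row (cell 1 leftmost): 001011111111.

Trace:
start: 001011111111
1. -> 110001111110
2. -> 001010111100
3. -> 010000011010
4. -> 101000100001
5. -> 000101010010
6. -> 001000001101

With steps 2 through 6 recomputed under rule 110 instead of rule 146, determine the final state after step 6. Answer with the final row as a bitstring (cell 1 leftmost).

101101111110

(re-executing steps 2..6 under rule 110; state before step 2: 110001111110)
2. -> 110011000011
3. -> 010111000110
4. -> 111101001110
5. -> 100111011011
6. -> 101101111110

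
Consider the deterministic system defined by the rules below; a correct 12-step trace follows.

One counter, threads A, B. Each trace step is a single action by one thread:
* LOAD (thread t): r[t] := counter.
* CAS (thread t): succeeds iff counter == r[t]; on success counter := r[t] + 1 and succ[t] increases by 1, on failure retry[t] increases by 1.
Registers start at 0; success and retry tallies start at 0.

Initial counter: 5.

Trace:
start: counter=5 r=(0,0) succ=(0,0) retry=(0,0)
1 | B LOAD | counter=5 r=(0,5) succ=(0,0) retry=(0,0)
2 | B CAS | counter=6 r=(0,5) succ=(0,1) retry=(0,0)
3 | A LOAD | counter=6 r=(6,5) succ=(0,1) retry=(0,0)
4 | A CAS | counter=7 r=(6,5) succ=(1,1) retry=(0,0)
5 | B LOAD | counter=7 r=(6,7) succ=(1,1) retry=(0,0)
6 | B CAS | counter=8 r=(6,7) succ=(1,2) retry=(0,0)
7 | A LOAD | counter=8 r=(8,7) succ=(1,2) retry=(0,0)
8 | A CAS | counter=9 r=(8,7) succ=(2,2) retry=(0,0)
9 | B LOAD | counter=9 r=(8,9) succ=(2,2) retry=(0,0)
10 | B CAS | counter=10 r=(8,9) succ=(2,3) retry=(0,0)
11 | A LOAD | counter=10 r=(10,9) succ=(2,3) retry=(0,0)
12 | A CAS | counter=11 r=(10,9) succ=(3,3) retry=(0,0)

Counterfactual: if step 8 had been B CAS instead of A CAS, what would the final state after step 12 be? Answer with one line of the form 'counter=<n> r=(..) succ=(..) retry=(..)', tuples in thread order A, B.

(re-executing from step 8 with the substitution; state before step 8: counter=8 r=(8,7) succ=(1,2) retry=(0,0))
8 | B CAS | counter=8 r=(8,7) succ=(1,2) retry=(0,1)
9 | B LOAD | counter=8 r=(8,8) succ=(1,2) retry=(0,1)
10 | B CAS | counter=9 r=(8,8) succ=(1,3) retry=(0,1)
11 | A LOAD | counter=9 r=(9,8) succ=(1,3) retry=(0,1)
12 | A CAS | counter=10 r=(9,8) succ=(2,3) retry=(0,1)

counter=10 r=(9,8) succ=(2,3) retry=(0,1)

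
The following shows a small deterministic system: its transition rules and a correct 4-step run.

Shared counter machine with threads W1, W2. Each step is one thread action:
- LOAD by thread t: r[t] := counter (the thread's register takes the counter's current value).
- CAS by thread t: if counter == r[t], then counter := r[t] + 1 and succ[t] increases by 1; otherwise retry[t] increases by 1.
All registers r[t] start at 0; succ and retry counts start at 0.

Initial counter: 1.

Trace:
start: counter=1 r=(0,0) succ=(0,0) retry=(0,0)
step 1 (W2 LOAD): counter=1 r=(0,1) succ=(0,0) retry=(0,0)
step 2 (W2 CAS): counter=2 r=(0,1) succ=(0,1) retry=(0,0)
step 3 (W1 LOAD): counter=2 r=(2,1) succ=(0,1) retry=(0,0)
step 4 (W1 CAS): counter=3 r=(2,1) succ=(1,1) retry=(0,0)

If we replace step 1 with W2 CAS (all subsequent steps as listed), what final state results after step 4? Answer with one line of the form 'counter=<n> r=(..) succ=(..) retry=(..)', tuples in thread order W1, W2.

counter=2 r=(1,0) succ=(1,0) retry=(0,2)

(re-executing from step 1 with the substitution; state before step 1: counter=1 r=(0,0) succ=(0,0) retry=(0,0))
step 1 (W2 CAS): counter=1 r=(0,0) succ=(0,0) retry=(0,1)
step 2 (W2 CAS): counter=1 r=(0,0) succ=(0,0) retry=(0,2)
step 3 (W1 LOAD): counter=1 r=(1,0) succ=(0,0) retry=(0,2)
step 4 (W1 CAS): counter=2 r=(1,0) succ=(1,0) retry=(0,2)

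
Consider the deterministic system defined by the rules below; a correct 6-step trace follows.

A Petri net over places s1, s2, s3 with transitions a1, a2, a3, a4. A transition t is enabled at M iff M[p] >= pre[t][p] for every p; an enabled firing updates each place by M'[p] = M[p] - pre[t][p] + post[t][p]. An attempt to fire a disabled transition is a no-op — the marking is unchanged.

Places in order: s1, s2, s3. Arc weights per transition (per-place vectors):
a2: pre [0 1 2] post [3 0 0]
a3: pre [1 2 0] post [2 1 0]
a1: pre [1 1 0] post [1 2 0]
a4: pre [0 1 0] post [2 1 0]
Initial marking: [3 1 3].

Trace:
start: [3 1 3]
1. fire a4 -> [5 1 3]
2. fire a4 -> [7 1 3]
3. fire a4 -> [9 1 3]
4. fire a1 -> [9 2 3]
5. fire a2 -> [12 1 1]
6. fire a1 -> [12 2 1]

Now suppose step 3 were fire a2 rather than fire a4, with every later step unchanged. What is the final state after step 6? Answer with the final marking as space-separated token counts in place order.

(re-executing from step 3 with the substitution; state before step 3: [7 1 3])
3. fire a2 -> [10 0 1]
4. fire a1 -> [10 0 1]
5. fire a2 -> [10 0 1]
6. fire a1 -> [10 0 1]

10 0 1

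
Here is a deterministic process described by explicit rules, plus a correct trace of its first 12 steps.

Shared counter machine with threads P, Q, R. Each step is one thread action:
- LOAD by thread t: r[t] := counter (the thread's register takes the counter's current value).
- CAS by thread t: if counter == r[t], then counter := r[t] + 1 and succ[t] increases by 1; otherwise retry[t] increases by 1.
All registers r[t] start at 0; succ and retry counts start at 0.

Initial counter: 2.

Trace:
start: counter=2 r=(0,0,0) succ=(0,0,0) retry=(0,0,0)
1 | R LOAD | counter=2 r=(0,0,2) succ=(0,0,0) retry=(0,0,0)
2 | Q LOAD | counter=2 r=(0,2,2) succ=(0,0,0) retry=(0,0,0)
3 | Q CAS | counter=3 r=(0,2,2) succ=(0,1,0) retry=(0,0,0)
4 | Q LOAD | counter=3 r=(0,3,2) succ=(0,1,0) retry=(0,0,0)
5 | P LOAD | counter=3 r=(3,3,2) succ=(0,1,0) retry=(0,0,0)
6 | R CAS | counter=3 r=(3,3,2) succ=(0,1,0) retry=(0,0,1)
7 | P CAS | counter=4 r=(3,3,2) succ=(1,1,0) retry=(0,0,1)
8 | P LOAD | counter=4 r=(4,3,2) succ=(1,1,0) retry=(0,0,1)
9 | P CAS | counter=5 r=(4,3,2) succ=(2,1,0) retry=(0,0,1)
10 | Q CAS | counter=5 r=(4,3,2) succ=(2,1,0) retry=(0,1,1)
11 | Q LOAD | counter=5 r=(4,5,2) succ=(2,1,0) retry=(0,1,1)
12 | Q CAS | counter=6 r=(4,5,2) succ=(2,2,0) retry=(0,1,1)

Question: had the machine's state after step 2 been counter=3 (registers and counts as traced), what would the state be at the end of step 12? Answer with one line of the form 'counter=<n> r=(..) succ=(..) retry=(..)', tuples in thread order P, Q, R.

counter=6 r=(4,5,2) succ=(2,1,0) retry=(0,2,1)

state after step 2 := counter=3 r=(0,2,2) succ=(0,0,0) retry=(0,0,0)
3 | Q CAS | counter=3 r=(0,2,2) succ=(0,0,0) retry=(0,1,0)
4 | Q LOAD | counter=3 r=(0,3,2) succ=(0,0,0) retry=(0,1,0)
5 | P LOAD | counter=3 r=(3,3,2) succ=(0,0,0) retry=(0,1,0)
6 | R CAS | counter=3 r=(3,3,2) succ=(0,0,0) retry=(0,1,1)
7 | P CAS | counter=4 r=(3,3,2) succ=(1,0,0) retry=(0,1,1)
8 | P LOAD | counter=4 r=(4,3,2) succ=(1,0,0) retry=(0,1,1)
9 | P CAS | counter=5 r=(4,3,2) succ=(2,0,0) retry=(0,1,1)
10 | Q CAS | counter=5 r=(4,3,2) succ=(2,0,0) retry=(0,2,1)
11 | Q LOAD | counter=5 r=(4,5,2) succ=(2,0,0) retry=(0,2,1)
12 | Q CAS | counter=6 r=(4,5,2) succ=(2,1,0) retry=(0,2,1)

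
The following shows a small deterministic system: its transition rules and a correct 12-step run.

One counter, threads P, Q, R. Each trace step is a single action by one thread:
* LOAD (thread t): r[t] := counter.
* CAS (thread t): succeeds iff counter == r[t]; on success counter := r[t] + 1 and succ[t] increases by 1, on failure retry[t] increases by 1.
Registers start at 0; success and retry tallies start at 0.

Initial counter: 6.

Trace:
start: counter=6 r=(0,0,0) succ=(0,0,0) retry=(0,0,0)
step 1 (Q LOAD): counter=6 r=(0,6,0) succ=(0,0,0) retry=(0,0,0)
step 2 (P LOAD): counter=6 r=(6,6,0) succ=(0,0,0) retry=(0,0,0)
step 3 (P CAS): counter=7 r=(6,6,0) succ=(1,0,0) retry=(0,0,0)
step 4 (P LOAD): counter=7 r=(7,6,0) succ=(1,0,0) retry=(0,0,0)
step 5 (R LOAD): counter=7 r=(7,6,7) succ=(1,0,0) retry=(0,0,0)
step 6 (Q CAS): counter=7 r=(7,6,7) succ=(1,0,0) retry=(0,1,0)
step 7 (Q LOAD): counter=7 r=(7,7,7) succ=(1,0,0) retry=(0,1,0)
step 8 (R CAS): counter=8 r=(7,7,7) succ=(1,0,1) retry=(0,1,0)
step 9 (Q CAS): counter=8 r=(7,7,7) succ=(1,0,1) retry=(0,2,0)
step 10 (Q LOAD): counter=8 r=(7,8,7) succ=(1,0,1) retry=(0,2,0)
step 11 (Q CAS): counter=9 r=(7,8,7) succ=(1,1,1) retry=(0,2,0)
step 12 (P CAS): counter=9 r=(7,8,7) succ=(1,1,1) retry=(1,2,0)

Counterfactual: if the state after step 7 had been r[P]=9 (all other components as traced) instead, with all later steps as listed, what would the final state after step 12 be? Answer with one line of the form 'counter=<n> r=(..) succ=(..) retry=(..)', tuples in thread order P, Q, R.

counter=10 r=(9,8,7) succ=(2,1,1) retry=(0,2,0)

state after step 7 := counter=7 r=(9,7,7) succ=(1,0,0) retry=(0,1,0)
step 8 (R CAS): counter=8 r=(9,7,7) succ=(1,0,1) retry=(0,1,0)
step 9 (Q CAS): counter=8 r=(9,7,7) succ=(1,0,1) retry=(0,2,0)
step 10 (Q LOAD): counter=8 r=(9,8,7) succ=(1,0,1) retry=(0,2,0)
step 11 (Q CAS): counter=9 r=(9,8,7) succ=(1,1,1) retry=(0,2,0)
step 12 (P CAS): counter=10 r=(9,8,7) succ=(2,1,1) retry=(0,2,0)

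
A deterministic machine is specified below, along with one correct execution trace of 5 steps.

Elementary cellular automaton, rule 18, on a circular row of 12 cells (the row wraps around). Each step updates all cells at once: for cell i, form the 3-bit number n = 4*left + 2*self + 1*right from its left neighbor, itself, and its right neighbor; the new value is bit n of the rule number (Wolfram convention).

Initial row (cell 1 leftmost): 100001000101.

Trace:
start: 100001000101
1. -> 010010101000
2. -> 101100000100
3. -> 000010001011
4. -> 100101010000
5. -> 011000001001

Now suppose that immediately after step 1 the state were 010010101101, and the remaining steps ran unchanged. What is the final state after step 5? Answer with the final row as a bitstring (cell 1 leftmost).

state after step 1 := 010010101101
2. -> 001100000000
3. -> 010010000000
4. -> 101101000000
5. -> 000000100001

000000100001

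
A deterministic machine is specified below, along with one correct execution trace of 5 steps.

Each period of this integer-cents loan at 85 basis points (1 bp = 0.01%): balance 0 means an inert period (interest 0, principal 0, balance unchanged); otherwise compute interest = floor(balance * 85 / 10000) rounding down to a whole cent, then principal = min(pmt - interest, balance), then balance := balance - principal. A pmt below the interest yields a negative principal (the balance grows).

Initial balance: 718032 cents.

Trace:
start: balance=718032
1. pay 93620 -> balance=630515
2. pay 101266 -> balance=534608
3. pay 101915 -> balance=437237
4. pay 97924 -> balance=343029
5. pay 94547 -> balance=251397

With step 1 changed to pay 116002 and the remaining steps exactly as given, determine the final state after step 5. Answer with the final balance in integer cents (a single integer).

(re-executing from step 1 with the substitution; state before step 1: balance=718032)
1. pay 116002 -> balance=608133
2. pay 101266 -> balance=512036
3. pay 101915 -> balance=414473
4. pay 97924 -> balance=320072
5. pay 94547 -> balance=228245

228245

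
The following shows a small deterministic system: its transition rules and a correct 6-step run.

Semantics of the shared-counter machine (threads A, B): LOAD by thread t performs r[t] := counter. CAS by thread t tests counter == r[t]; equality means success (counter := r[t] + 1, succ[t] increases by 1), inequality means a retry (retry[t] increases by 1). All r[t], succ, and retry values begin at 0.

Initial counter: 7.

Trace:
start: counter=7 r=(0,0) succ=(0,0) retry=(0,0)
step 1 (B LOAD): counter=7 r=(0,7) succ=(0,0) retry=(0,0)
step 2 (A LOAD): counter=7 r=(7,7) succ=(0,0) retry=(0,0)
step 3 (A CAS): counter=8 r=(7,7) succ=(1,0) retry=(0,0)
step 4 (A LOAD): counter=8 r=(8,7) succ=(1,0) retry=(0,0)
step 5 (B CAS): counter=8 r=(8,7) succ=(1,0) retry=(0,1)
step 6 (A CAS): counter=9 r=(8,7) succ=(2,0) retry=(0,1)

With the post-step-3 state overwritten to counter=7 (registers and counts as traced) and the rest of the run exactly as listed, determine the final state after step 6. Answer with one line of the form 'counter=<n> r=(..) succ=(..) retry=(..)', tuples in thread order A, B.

counter=8 r=(7,7) succ=(1,1) retry=(1,0)

state after step 3 := counter=7 r=(7,7) succ=(1,0) retry=(0,0)
step 4 (A LOAD): counter=7 r=(7,7) succ=(1,0) retry=(0,0)
step 5 (B CAS): counter=8 r=(7,7) succ=(1,1) retry=(0,0)
step 6 (A CAS): counter=8 r=(7,7) succ=(1,1) retry=(1,0)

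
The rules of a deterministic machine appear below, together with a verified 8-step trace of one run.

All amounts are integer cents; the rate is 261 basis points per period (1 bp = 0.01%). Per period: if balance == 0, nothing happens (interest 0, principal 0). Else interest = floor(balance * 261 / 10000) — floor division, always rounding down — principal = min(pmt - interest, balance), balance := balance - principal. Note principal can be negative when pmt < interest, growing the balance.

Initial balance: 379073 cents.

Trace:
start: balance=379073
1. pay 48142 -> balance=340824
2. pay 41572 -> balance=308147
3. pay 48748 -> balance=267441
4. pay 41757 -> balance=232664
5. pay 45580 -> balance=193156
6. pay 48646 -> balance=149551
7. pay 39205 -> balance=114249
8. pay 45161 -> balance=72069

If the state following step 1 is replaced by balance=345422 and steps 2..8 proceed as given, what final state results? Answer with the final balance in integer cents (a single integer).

77575

state after step 1 := balance=345422
2. pay 41572 -> balance=312865
3. pay 48748 -> balance=272282
4. pay 41757 -> balance=237631
5. pay 45580 -> balance=198253
6. pay 48646 -> balance=154781
7. pay 39205 -> balance=119615
8. pay 45161 -> balance=77575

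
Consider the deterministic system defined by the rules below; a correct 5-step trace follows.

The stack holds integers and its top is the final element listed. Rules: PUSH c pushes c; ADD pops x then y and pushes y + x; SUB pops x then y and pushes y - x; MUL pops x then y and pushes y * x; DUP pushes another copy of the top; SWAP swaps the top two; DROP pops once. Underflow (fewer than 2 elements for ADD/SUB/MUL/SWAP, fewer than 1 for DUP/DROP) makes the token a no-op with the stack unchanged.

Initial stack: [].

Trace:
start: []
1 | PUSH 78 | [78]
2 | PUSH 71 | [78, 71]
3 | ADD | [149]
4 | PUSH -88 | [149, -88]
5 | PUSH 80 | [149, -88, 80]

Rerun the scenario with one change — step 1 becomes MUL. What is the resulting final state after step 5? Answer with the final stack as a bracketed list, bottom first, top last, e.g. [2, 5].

(re-executing from step 1 with the substitution; state before step 1: [])
1 | MUL | []
2 | PUSH 71 | [71]
3 | ADD | [71]
4 | PUSH -88 | [71, -88]
5 | PUSH 80 | [71, -88, 80]

[71, -88, 80]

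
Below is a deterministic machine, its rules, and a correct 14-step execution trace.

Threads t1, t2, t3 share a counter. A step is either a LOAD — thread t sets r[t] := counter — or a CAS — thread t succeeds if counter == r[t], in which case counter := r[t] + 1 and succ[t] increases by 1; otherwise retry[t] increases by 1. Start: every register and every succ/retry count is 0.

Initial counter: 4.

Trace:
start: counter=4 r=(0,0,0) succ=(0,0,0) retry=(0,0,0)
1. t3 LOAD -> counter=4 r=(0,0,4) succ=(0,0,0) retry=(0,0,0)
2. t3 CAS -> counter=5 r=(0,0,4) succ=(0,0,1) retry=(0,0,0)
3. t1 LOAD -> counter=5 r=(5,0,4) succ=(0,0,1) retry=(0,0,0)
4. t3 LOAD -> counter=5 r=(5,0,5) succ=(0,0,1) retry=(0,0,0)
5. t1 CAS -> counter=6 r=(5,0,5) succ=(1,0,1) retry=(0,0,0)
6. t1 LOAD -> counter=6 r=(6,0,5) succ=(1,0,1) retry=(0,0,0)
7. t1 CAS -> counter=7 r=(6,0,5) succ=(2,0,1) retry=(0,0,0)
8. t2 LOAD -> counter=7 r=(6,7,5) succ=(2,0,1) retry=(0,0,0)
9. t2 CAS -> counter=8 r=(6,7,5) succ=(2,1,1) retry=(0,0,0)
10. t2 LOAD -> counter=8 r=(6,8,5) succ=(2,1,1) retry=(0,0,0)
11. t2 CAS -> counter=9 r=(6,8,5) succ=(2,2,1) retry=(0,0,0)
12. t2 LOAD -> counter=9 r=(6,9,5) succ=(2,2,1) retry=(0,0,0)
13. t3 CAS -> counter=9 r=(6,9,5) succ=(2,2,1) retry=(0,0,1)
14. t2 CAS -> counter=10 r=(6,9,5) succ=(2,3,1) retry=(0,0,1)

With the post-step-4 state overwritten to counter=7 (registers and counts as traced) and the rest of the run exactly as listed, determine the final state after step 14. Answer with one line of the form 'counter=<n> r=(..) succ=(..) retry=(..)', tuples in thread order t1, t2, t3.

counter=11 r=(7,10,5) succ=(1,3,1) retry=(1,0,1)

state after step 4 := counter=7 r=(5,0,5) succ=(0,0,1) retry=(0,0,0)
5. t1 CAS -> counter=7 r=(5,0,5) succ=(0,0,1) retry=(1,0,0)
6. t1 LOAD -> counter=7 r=(7,0,5) succ=(0,0,1) retry=(1,0,0)
7. t1 CAS -> counter=8 r=(7,0,5) succ=(1,0,1) retry=(1,0,0)
8. t2 LOAD -> counter=8 r=(7,8,5) succ=(1,0,1) retry=(1,0,0)
9. t2 CAS -> counter=9 r=(7,8,5) succ=(1,1,1) retry=(1,0,0)
10. t2 LOAD -> counter=9 r=(7,9,5) succ=(1,1,1) retry=(1,0,0)
11. t2 CAS -> counter=10 r=(7,9,5) succ=(1,2,1) retry=(1,0,0)
12. t2 LOAD -> counter=10 r=(7,10,5) succ=(1,2,1) retry=(1,0,0)
13. t3 CAS -> counter=10 r=(7,10,5) succ=(1,2,1) retry=(1,0,1)
14. t2 CAS -> counter=11 r=(7,10,5) succ=(1,3,1) retry=(1,0,1)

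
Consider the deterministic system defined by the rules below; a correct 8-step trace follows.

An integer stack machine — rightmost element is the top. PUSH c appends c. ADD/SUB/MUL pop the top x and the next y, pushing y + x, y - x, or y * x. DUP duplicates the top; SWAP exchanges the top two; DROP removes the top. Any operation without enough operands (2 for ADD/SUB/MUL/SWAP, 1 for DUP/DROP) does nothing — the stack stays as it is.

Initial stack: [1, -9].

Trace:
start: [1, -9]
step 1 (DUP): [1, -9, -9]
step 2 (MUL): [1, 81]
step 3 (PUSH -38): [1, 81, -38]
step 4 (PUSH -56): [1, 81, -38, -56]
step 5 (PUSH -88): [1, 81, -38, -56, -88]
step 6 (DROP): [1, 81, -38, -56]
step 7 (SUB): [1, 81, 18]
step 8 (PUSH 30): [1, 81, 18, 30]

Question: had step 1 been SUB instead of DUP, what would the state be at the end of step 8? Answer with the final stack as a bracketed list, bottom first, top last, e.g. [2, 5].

(re-executing from step 1 with the substitution; state before step 1: [1, -9])
step 1 (SUB): [10]
step 2 (MUL): [10]
step 3 (PUSH -38): [10, -38]
step 4 (PUSH -56): [10, -38, -56]
step 5 (PUSH -88): [10, -38, -56, -88]
step 6 (DROP): [10, -38, -56]
step 7 (SUB): [10, 18]
step 8 (PUSH 30): [10, 18, 30]

[10, 18, 30]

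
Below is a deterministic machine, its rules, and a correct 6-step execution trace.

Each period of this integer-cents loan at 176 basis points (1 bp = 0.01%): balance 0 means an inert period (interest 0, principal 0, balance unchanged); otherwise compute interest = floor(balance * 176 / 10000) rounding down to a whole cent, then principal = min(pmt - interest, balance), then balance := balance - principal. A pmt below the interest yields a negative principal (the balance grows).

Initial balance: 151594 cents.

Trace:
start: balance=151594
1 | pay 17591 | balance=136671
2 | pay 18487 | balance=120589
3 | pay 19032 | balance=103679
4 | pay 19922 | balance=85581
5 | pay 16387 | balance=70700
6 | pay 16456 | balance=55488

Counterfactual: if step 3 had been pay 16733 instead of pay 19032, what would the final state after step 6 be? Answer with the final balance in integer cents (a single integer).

57911

(re-executing from step 3 with the substitution; state before step 3: balance=120589)
3 | pay 16733 | balance=105978
4 | pay 19922 | balance=87921
5 | pay 16387 | balance=73081
6 | pay 16456 | balance=57911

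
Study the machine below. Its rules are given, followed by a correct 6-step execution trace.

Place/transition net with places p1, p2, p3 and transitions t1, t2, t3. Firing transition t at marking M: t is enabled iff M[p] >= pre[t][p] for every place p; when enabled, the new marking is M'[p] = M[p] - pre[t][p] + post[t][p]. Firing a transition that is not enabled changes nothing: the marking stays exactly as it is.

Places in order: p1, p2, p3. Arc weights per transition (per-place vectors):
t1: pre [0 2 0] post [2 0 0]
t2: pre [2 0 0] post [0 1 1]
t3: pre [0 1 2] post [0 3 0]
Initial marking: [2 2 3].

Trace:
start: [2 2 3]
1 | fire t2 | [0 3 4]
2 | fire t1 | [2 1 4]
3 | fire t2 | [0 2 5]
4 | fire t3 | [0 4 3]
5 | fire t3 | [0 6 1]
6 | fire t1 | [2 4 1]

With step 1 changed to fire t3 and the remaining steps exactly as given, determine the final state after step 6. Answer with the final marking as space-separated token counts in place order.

(re-executing from step 1 with the substitution; state before step 1: [2 2 3])
1 | fire t3 | [2 4 1]
2 | fire t1 | [4 2 1]
3 | fire t2 | [2 3 2]
4 | fire t3 | [2 5 0]
5 | fire t3 | [2 5 0]
6 | fire t1 | [4 3 0]

4 3 0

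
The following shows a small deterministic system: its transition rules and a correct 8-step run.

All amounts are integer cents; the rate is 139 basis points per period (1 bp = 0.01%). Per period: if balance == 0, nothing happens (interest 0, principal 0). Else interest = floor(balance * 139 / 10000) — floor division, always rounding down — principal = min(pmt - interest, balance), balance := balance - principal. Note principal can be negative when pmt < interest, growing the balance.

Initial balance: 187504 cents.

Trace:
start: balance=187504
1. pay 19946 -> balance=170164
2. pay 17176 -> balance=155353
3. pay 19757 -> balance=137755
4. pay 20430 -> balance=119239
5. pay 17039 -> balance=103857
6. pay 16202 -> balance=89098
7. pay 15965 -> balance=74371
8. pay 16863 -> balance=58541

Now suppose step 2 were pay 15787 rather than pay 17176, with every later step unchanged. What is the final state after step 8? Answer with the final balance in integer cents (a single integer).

60050

(re-executing from step 2 with the substitution; state before step 2: balance=170164)
2. pay 15787 -> balance=156742
3. pay 19757 -> balance=139163
4. pay 20430 -> balance=120667
5. pay 17039 -> balance=105305
6. pay 16202 -> balance=90566
7. pay 15965 -> balance=75859
8. pay 16863 -> balance=60050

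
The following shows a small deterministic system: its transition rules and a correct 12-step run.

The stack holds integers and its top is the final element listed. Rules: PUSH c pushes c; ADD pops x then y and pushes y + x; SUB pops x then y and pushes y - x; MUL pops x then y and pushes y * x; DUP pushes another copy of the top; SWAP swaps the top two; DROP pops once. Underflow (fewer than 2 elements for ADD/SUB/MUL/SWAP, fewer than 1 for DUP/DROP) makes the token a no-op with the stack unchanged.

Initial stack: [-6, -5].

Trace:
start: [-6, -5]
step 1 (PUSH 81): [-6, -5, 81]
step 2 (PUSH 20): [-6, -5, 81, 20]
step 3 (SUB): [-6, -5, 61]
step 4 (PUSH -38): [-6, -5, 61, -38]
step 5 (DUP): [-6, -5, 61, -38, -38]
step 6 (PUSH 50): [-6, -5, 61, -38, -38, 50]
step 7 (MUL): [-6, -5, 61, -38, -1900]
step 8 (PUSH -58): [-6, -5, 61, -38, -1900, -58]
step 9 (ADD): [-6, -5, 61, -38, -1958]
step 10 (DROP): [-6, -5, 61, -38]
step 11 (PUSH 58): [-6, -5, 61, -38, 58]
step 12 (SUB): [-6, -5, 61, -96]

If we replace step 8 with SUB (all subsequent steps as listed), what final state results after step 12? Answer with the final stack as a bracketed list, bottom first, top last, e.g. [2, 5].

[-6, -63]

(re-executing from step 8 with the substitution; state before step 8: [-6, -5, 61, -38, -1900])
step 8 (SUB): [-6, -5, 61, 1862]
step 9 (ADD): [-6, -5, 1923]
step 10 (DROP): [-6, -5]
step 11 (PUSH 58): [-6, -5, 58]
step 12 (SUB): [-6, -63]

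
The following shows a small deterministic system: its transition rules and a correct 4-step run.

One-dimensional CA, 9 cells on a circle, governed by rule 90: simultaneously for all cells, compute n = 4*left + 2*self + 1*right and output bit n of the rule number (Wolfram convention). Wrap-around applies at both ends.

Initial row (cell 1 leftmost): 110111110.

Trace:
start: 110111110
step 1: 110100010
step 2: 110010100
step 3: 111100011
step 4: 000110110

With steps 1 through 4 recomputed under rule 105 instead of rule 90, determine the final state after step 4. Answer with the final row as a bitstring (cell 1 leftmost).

110001000

(re-executing steps 1..4 under rule 105; state before step 1: 110111110)
step 1: 111100011
step 2: 000101010
step 3: 110010100
step 4: 110001000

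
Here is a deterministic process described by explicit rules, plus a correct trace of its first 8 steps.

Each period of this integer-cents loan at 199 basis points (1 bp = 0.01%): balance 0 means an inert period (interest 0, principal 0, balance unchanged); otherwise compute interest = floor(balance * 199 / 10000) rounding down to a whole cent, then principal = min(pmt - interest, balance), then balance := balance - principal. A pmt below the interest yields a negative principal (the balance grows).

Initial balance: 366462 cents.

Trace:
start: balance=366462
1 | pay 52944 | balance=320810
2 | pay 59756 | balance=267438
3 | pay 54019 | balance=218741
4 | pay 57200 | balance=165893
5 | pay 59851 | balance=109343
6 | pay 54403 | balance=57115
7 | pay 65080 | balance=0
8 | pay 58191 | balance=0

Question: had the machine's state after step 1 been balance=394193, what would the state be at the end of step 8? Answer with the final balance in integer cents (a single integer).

19079

state after step 1 := balance=394193
2 | pay 59756 | balance=342281
3 | pay 54019 | balance=295073
4 | pay 57200 | balance=243744
5 | pay 59851 | balance=188743
6 | pay 54403 | balance=138095
7 | pay 65080 | balance=75763
8 | pay 58191 | balance=19079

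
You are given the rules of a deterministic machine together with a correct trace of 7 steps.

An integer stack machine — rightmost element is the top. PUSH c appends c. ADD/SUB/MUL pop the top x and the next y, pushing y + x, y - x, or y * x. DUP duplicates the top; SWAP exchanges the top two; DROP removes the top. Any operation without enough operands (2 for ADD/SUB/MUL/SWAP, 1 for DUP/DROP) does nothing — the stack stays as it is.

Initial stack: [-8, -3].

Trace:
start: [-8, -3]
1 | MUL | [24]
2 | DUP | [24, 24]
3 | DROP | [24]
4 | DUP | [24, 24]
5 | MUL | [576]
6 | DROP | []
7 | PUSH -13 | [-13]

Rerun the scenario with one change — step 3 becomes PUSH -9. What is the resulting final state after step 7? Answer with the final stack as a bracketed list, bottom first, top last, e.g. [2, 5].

(re-executing from step 3 with the substitution; state before step 3: [24, 24])
3 | PUSH -9 | [24, 24, -9]
4 | DUP | [24, 24, -9, -9]
5 | MUL | [24, 24, 81]
6 | DROP | [24, 24]
7 | PUSH -13 | [24, 24, -13]

[24, 24, -13]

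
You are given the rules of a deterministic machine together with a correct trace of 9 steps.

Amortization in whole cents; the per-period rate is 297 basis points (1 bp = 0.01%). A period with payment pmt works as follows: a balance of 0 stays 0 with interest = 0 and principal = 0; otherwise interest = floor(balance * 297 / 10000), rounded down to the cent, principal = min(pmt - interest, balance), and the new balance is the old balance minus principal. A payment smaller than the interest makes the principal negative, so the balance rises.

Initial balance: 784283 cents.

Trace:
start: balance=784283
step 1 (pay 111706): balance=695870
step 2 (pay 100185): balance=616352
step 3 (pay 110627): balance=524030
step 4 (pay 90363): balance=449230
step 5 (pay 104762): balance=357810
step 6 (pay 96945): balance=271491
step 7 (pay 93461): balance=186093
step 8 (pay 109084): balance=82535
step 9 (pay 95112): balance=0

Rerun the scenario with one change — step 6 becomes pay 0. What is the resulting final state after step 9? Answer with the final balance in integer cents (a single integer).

95716

(re-executing from step 6 with the substitution; state before step 6: balance=357810)
step 6 (pay 0): balance=368436
step 7 (pay 93461): balance=285917
step 8 (pay 109084): balance=185324
step 9 (pay 95112): balance=95716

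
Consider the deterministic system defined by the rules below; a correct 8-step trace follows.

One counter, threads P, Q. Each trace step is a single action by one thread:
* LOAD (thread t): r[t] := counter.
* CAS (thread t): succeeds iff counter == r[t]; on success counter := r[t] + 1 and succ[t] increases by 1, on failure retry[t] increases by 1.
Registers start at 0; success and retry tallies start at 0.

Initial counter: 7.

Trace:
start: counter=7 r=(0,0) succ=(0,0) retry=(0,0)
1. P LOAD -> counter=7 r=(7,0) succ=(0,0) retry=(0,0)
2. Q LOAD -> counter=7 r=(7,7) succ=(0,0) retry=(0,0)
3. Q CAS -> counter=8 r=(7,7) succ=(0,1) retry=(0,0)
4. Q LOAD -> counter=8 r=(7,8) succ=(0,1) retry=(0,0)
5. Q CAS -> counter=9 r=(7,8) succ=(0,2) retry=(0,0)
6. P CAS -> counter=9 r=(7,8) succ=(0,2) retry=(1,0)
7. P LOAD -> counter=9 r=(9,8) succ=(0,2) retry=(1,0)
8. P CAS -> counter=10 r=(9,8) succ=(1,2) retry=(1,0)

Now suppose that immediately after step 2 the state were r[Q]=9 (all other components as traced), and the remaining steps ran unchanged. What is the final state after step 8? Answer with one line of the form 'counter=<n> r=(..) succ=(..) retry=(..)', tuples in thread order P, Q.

counter=9 r=(8,7) succ=(1,1) retry=(1,1)

state after step 2 := counter=7 r=(7,9) succ=(0,0) retry=(0,0)
3. Q CAS -> counter=7 r=(7,9) succ=(0,0) retry=(0,1)
4. Q LOAD -> counter=7 r=(7,7) succ=(0,0) retry=(0,1)
5. Q CAS -> counter=8 r=(7,7) succ=(0,1) retry=(0,1)
6. P CAS -> counter=8 r=(7,7) succ=(0,1) retry=(1,1)
7. P LOAD -> counter=8 r=(8,7) succ=(0,1) retry=(1,1)
8. P CAS -> counter=9 r=(8,7) succ=(1,1) retry=(1,1)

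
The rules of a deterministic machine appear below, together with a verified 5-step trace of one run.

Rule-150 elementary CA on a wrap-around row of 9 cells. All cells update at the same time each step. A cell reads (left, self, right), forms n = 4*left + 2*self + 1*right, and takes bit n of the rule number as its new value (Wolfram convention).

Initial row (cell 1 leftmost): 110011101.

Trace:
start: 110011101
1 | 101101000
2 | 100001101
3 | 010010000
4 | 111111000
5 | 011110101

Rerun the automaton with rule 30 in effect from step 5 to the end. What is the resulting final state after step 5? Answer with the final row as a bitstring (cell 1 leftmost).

100000101

(re-executing step 5 under rule 30; state before step 5: 111111000)
5 | 100000101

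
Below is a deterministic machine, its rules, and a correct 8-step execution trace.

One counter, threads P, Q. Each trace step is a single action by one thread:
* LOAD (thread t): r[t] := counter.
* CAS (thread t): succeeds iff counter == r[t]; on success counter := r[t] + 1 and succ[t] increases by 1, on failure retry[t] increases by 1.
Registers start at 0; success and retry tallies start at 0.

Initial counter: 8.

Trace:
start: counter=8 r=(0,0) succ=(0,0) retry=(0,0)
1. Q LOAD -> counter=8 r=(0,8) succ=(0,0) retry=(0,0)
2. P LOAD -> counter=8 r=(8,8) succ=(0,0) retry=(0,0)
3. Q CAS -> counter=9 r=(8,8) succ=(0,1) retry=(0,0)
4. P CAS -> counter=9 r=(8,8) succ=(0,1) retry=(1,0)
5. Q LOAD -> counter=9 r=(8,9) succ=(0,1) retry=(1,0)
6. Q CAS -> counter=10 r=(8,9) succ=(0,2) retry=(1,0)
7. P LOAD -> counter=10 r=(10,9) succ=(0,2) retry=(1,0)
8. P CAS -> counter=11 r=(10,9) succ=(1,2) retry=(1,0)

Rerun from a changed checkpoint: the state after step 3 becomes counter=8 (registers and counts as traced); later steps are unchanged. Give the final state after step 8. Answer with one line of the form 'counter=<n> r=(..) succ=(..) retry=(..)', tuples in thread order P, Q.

counter=11 r=(10,9) succ=(2,2) retry=(0,0)

state after step 3 := counter=8 r=(8,8) succ=(0,1) retry=(0,0)
4. P CAS -> counter=9 r=(8,8) succ=(1,1) retry=(0,0)
5. Q LOAD -> counter=9 r=(8,9) succ=(1,1) retry=(0,0)
6. Q CAS -> counter=10 r=(8,9) succ=(1,2) retry=(0,0)
7. P LOAD -> counter=10 r=(10,9) succ=(1,2) retry=(0,0)
8. P CAS -> counter=11 r=(10,9) succ=(2,2) retry=(0,0)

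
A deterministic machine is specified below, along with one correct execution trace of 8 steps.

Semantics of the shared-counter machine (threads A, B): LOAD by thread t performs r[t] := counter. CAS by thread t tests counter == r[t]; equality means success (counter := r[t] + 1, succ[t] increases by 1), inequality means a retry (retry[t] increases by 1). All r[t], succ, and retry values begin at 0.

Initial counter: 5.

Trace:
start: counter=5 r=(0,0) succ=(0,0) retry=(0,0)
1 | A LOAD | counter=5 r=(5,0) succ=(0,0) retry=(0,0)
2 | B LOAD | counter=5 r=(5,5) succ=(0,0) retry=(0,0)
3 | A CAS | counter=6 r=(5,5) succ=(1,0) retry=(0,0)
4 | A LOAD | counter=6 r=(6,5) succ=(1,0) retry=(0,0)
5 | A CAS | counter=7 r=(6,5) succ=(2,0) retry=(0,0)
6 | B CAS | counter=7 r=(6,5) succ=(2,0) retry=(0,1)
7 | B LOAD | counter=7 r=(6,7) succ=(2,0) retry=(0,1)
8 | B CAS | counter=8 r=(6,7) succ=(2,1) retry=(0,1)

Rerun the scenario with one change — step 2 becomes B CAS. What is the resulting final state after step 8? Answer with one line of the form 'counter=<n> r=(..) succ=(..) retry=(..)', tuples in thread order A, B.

(re-executing from step 2 with the substitution; state before step 2: counter=5 r=(5,0) succ=(0,0) retry=(0,0))
2 | B CAS | counter=5 r=(5,0) succ=(0,0) retry=(0,1)
3 | A CAS | counter=6 r=(5,0) succ=(1,0) retry=(0,1)
4 | A LOAD | counter=6 r=(6,0) succ=(1,0) retry=(0,1)
5 | A CAS | counter=7 r=(6,0) succ=(2,0) retry=(0,1)
6 | B CAS | counter=7 r=(6,0) succ=(2,0) retry=(0,2)
7 | B LOAD | counter=7 r=(6,7) succ=(2,0) retry=(0,2)
8 | B CAS | counter=8 r=(6,7) succ=(2,1) retry=(0,2)

counter=8 r=(6,7) succ=(2,1) retry=(0,2)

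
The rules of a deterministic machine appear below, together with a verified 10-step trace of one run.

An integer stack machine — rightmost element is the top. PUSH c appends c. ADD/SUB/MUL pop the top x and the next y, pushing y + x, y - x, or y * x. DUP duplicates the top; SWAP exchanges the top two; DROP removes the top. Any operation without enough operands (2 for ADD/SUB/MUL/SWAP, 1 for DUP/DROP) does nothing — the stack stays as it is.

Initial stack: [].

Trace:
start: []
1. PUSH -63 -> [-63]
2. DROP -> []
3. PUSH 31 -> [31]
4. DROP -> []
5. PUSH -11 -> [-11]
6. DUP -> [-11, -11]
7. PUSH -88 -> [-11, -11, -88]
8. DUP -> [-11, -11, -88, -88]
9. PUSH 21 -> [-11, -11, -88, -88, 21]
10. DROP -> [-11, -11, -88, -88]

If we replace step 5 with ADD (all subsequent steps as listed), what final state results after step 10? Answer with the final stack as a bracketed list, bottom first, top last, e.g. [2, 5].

[-88, -88]

(re-executing from step 5 with the substitution; state before step 5: [])
5. ADD -> []
6. DUP -> []
7. PUSH -88 -> [-88]
8. DUP -> [-88, -88]
9. PUSH 21 -> [-88, -88, 21]
10. DROP -> [-88, -88]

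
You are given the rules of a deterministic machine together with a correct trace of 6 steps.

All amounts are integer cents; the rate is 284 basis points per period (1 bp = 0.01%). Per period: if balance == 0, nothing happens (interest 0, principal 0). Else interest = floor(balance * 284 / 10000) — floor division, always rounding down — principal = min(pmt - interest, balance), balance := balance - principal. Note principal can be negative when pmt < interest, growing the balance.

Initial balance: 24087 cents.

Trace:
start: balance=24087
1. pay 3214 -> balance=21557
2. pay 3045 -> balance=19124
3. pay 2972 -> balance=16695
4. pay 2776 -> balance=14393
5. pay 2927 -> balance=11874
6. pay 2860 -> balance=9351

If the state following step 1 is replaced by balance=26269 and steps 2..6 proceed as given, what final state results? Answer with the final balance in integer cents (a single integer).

14770

state after step 1 := balance=26269
2. pay 3045 -> balance=23970
3. pay 2972 -> balance=21678
4. pay 2776 -> balance=19517
5. pay 2927 -> balance=17144
6. pay 2860 -> balance=14770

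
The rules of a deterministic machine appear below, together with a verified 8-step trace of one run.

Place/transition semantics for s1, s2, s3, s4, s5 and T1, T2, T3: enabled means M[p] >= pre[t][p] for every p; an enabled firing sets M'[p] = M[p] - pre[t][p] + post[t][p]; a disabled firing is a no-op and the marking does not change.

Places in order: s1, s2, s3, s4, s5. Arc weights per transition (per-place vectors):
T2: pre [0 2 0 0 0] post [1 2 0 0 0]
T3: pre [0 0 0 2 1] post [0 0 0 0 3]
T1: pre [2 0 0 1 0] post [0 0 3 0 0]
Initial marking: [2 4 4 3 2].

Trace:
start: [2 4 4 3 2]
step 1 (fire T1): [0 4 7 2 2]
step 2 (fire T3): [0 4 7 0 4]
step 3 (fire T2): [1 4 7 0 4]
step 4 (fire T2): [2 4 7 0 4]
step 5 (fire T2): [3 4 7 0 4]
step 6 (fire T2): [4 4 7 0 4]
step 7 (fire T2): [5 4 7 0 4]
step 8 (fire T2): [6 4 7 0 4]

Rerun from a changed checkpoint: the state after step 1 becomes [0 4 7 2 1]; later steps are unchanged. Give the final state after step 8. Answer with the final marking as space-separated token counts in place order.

state after step 1 := [0 4 7 2 1]
step 2 (fire T3): [0 4 7 0 3]
step 3 (fire T2): [1 4 7 0 3]
step 4 (fire T2): [2 4 7 0 3]
step 5 (fire T2): [3 4 7 0 3]
step 6 (fire T2): [4 4 7 0 3]
step 7 (fire T2): [5 4 7 0 3]
step 8 (fire T2): [6 4 7 0 3]

6 4 7 0 3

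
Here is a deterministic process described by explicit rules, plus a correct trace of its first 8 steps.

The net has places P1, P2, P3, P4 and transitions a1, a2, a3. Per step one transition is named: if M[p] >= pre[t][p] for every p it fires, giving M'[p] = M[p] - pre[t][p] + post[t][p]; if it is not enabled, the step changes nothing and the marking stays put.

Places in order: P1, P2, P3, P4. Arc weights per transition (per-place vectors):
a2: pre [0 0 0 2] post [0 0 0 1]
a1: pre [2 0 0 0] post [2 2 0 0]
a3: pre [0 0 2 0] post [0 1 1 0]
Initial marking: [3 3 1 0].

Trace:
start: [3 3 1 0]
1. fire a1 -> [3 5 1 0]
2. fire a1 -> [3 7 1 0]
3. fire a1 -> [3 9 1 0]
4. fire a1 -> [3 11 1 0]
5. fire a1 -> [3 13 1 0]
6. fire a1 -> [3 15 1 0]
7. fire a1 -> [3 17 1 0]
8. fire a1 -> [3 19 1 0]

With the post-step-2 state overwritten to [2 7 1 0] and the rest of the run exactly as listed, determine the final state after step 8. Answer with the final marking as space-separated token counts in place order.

2 19 1 0

state after step 2 := [2 7 1 0]
3. fire a1 -> [2 9 1 0]
4. fire a1 -> [2 11 1 0]
5. fire a1 -> [2 13 1 0]
6. fire a1 -> [2 15 1 0]
7. fire a1 -> [2 17 1 0]
8. fire a1 -> [2 19 1 0]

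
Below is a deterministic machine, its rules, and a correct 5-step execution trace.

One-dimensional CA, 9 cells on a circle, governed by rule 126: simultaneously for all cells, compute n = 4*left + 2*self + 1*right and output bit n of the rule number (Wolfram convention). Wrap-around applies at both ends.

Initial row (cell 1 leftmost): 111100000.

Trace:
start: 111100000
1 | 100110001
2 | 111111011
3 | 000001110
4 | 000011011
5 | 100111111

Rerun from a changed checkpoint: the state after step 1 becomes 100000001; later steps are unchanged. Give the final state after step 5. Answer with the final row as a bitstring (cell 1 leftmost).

state after step 1 := 100000001
2 | 110000011
3 | 011000110
4 | 111101111
5 | 000111000

000111000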